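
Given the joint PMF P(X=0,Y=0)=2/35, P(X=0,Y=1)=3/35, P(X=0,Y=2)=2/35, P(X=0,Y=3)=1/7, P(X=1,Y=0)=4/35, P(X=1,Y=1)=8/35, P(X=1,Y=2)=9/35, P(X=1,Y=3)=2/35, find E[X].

First find marginal of X:
P(X=0) = 12/35
P(X=1) = 23/35
E[X] = 0 × 12/35 + 1 × 23/35 = 23/35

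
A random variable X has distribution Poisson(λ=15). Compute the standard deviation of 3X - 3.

For X ~ Poisson(λ=15):
Var(X) = 15
SD(X) = √(Var(X)) = √(15) = \sqrt{15}
SD(3X - 3) = |3| × SD(X) = 3 × \sqrt{15} = 3 \sqrt{15}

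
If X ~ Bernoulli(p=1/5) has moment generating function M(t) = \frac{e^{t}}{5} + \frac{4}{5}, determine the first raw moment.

To find E[X], compute M^(1)(0):
M^(1)(t) = \frac{e^{t}}{5}
M^(1)(0) = \frac{1}{5}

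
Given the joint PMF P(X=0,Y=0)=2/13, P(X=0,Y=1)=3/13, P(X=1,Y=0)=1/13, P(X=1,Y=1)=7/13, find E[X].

First find marginal of X:
P(X=0) = 5/13
P(X=1) = 8/13
E[X] = 0 × 5/13 + 1 × 8/13 = 8/13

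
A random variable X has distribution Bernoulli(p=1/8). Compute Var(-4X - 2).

For X ~ Bernoulli(p=1/8):
Var(X) = \frac{7}{64}
Var(-4X - 2) = (-4)² × Var(X) = 16 × \frac{7}{64} = \frac{7}{4}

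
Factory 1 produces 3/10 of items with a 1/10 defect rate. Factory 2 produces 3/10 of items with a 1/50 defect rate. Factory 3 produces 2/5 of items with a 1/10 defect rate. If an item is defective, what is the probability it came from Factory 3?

Using Bayes' theorem:
P(F1) = 3/10, P(D|F1) = 1/10
P(F2) = 3/10, P(D|F2) = 1/50
P(F3) = 2/5, P(D|F3) = 1/10
P(D) = P(D|F1)P(F1) + P(D|F2)P(F2) + P(D|F3)P(F3)
     = \frac{19}{250}
P(F3|D) = P(D|F3)P(F3) / P(D)
= \frac{10}{19}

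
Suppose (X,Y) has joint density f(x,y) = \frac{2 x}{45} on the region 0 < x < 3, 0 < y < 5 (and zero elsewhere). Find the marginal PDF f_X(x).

f_X(x) = ∫_0^5 f(x,y) dy
= ∫_0^5 \frac{2 x}{45} dy
= \frac{2 x}{9} for 0 < x < 3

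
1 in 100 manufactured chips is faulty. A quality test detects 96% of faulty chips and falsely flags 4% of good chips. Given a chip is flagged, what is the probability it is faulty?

Let D = the rare event, + = positive/flagged.
P(D) = 1/100
P(+|D) = 96/100 = 24/25
P(+|D') = 4/100 = 1/25
P(+) = P(+|D)P(D) + P(+|D')P(D')
     = \frac{24}{25} × \frac{1}{100} + \frac{1}{25} × \frac{99}{100}
     = \frac{123}{2500}
P(D|+) = P(+|D)P(D)/P(+) = \frac{8}{41}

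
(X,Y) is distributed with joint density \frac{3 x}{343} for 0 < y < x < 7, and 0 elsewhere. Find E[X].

f_X(x) = ∫_0^x \frac{3 x}{343} dy = \frac{3 x^{2}}{343}
E[X] = ∫_0^7 x × (\frac{3 x^{2}}{343}) dx = \frac{21}{4}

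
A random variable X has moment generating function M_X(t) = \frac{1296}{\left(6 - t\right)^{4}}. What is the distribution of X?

The MGF M(t) = \frac{1296}{\left(6 - t\right)^{4}} is the standard form for the Gamma distribution.
Comparing with the known MGF formula identifies: Gamma(shape α=4, rate β=6)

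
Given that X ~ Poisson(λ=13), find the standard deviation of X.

For X ~ Poisson(λ=13):
Var(X) = 13
SD(X) = √(Var(X)) = √(13) = \sqrt{13}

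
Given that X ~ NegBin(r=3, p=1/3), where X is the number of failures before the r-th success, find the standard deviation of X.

For X ~ NegBin(r=3, p=1/3), where X is the number of failures before the r-th success:
Var(X) = 18
SD(X) = √(Var(X)) = √(18) = 3 \sqrt{2}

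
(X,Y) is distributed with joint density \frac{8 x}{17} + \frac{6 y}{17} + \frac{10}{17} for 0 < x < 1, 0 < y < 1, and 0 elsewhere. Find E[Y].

E[Y] = ∫_0^1 ∫_0^1 y × f(x,y) dx dy
= \frac{9}{17}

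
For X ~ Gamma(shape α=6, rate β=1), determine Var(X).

For X ~ Gamma(shape α=6, rate β=1):
Var(X) = 6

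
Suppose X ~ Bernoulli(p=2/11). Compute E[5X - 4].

For X ~ Bernoulli(p=2/11):
E[X] = \frac{2}{11}
E[5X - 4] = 5 × E[X] - 4 = - \frac{34}{11}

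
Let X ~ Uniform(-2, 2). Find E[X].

For X ~ Uniform(-2, 2), the expected value is:
E[X] = 0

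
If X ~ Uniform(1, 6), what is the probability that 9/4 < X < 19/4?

P(9/4 < X < 19/4) = ∫_{9/4}^{19/4} f(x) dx
where f(x) = \frac{1}{5}
= \frac{1}{2}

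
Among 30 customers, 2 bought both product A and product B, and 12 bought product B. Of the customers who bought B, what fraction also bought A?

P(A ∩ B) = 2/30 = 1/15
P(B) = 12/30 = 2/5
P(A|B) = P(A ∩ B) / P(B) = (1/15) / (2/5) = 1/6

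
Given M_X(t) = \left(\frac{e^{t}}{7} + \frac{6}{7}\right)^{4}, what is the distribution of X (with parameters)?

The MGF M(t) = \left(\frac{e^{t}}{7} + \frac{6}{7}\right)^{4} is the standard form for the Binomial distribution.
Comparing with the known MGF formula identifies: Binomial(n=4, p=1/7)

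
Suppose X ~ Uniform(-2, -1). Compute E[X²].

Using the identity E[X²] = Var(X) + (E[X])²:
E[X] = - \frac{3}{2}
Var(X) = \frac{1}{12}
E[X²] = \frac{1}{12} + (- \frac{3}{2})²
= \frac{7}{3}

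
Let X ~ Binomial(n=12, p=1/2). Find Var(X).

For X ~ Binomial(n=12, p=1/2):
Var(X) = 3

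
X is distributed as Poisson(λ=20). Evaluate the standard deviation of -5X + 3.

For X ~ Poisson(λ=20):
Var(X) = 20
SD(X) = √(Var(X)) = √(20) = 2 \sqrt{5}
SD(-5X + 3) = |-5| × SD(X) = 5 × 2 \sqrt{5} = 10 \sqrt{5}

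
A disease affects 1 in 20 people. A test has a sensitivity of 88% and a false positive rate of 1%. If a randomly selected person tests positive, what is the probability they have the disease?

Let D = the rare event, + = positive/flagged.
P(D) = 1/20
P(+|D) = 88/100 = 22/25
P(+|D') = 1/100
P(+) = P(+|D)P(D) + P(+|D')P(D')
     = \frac{22}{25} × \frac{1}{20} + \frac{1}{100} × \frac{19}{20}
     = \frac{107}{2000}
P(D|+) = P(+|D)P(D)/P(+) = \frac{88}{107}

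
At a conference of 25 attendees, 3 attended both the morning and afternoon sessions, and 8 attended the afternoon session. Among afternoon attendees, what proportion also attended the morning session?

P(A ∩ B) = 3/25
P(B) = 8/25
P(A|B) = P(A ∩ B) / P(B) = (3/25) / (8/25) = 3/8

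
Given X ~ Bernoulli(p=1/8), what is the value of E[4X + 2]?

For X ~ Bernoulli(p=1/8):
E[X] = \frac{1}{8}
E[4X + 2] = 4 × E[X] + 2 = \frac{5}{2}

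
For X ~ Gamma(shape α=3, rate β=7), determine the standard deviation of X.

For X ~ Gamma(shape α=3, rate β=7):
Var(X) = \frac{3}{49}
SD(X) = √(Var(X)) = √(\frac{3}{49}) = \frac{\sqrt{3}}{7}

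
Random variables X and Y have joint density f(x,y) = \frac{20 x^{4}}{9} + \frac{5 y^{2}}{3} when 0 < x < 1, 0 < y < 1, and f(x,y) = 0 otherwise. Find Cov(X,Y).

E[XY] = ∫∫ xy × f(x,y) dx dy = \frac{85}{216}
E[X] = \frac{35}{54}
E[Y] = \frac{23}{36}
Cov(X,Y) = E[XY] - E[X]E[Y] = - \frac{5}{243}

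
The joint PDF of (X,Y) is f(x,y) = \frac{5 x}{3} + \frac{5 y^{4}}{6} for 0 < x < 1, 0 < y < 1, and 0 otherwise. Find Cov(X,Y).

E[XY] = ∫∫ xy × f(x,y) dx dy = \frac{25}{72}
E[X] = \frac{23}{36}
E[Y] = \frac{5}{9}
Cov(X,Y) = E[XY] - E[X]E[Y] = - \frac{5}{648}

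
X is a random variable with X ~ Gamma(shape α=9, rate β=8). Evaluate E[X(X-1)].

E[X(X-1)] = E[X² - X] = E[X²] - E[X]
E[X] = \frac{9}{8}
E[X²] = Var(X) + (E[X])² = \frac{9}{64} + (\frac{9}{8})² = \frac{45}{32}
E[X(X-1)] = \frac{45}{32} - \frac{9}{8} = \frac{9}{32}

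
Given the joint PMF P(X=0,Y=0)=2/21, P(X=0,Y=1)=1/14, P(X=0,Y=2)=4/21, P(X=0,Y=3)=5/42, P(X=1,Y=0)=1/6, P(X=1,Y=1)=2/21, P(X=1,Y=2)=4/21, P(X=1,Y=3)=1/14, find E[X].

First find marginal of X:
P(X=0) = 10/21
P(X=1) = 11/21
E[X] = 0 × 10/21 + 1 × 11/21 = 11/21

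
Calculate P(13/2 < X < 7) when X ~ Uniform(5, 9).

P(13/2 < X < 7) = ∫_{13/2}^{7} f(x) dx
where f(x) = \frac{1}{4}
= \frac{1}{8}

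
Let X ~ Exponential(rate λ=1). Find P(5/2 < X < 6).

P(5/2 < X < 6) = ∫_{5/2}^{6} f(x) dx
where f(x) = e^{- x}
= - \frac{1}{e^{6}} + e^{- \frac{5}{2}}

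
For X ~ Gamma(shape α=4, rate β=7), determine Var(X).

For X ~ Gamma(shape α=4, rate β=7):
Var(X) = \frac{4}{49}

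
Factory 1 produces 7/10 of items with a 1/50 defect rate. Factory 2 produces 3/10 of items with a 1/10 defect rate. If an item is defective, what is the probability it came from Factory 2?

Using Bayes' theorem:
P(F1) = 7/10, P(D|F1) = 1/50
P(F2) = 3/10, P(D|F2) = 1/10
P(D) = P(D|F1)P(F1) + P(D|F2)P(F2)
     = \frac{11}{250}
P(F2|D) = P(D|F2)P(F2) / P(D)
= \frac{15}{22}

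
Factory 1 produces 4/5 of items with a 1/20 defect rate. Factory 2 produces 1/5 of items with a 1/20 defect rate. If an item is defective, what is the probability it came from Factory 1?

Using Bayes' theorem:
P(F1) = 4/5, P(D|F1) = 1/20
P(F2) = 1/5, P(D|F2) = 1/20
P(D) = P(D|F1)P(F1) + P(D|F2)P(F2)
     = \frac{1}{20}
P(F1|D) = P(D|F1)P(F1) / P(D)
= \frac{4}{5}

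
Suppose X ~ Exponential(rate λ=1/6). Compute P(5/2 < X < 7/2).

P(5/2 < X < 7/2) = ∫_{5/2}^{7/2} f(x) dx
where f(x) = \frac{e^{- \frac{x}{6}}}{6}
= - \frac{1 - e^{\frac{1}{6}}}{e^{\frac{7}{12}}}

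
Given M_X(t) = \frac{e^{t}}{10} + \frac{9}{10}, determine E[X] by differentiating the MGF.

To find E[X], compute M^(1)(0):
M^(1)(t) = \frac{e^{t}}{10}
M^(1)(0) = \frac{1}{10}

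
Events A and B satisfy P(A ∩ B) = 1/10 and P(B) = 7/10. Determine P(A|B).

P(A|B) = P(A ∩ B) / P(B)
= (1/10) / (7/10)
= 1/7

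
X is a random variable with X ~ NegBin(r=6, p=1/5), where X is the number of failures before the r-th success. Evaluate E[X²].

Using the identity E[X²] = Var(X) + (E[X])²:
E[X] = 24
Var(X) = 120
E[X²] = 120 + (24)²
= 696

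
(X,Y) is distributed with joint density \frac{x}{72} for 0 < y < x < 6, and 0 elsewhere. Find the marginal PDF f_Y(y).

f_Y(y) = ∫_y^6 \frac{x}{72} dx = \frac{1}{4} - \frac{y^{2}}{144}
for 0 < y < 6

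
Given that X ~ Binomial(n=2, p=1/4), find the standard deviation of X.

For X ~ Binomial(n=2, p=1/4):
Var(X) = \frac{3}{8}
SD(X) = √(Var(X)) = √(\frac{3}{8}) = \frac{\sqrt{6}}{4}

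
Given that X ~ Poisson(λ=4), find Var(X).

For X ~ Poisson(λ=4):
Var(X) = 4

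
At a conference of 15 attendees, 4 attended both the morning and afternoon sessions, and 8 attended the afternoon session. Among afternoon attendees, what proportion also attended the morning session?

P(A ∩ B) = 4/15
P(B) = 8/15
P(A|B) = P(A ∩ B) / P(B) = (4/15) / (8/15) = 1/2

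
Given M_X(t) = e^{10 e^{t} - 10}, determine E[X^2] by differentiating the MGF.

To find E[X^2], compute M^(2)(0):
M^(1)(t) = 10 e^{t} e^{10 e^{t} - 10}
M^(2)(t) = 100 e^{2 t} e^{10 e^{t} - 10} + 10 e^{t} e^{10 e^{t} - 10}
M^(2)(0) = 110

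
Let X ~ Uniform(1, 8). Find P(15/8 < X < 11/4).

P(15/8 < X < 11/4) = ∫_{15/8}^{11/4} f(x) dx
where f(x) = \frac{1}{7}
= \frac{1}{8}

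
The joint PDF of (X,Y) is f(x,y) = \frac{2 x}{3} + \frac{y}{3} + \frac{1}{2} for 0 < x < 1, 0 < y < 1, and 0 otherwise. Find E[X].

E[X] = ∫_0^1 ∫_0^1 x × f(x,y) dy dx
= ∫_0^1 ∫_0^1 x × (\frac{2 x}{3} + \frac{y}{3} + \frac{1}{2}) dy dx
= \frac{5}{9}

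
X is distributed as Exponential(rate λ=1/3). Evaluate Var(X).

For X ~ Exponential(rate λ=1/3):
Var(X) = 9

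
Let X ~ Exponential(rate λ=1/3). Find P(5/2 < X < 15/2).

P(5/2 < X < 15/2) = ∫_{5/2}^{15/2} f(x) dx
where f(x) = \frac{e^{- \frac{x}{3}}}{3}
= - \frac{1}{e^{\frac{5}{2}}} + e^{- \frac{5}{6}}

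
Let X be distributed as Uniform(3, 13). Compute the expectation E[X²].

Using the identity E[X²] = Var(X) + (E[X])²:
E[X] = 8
Var(X) = \frac{25}{3}
E[X²] = \frac{25}{3} + (8)²
= \frac{217}{3}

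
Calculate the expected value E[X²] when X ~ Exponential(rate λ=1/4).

Using the identity E[X²] = Var(X) + (E[X])²:
E[X] = 4
Var(X) = 16
E[X²] = 16 + (4)²
= 32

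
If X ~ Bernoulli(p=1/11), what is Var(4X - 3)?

For X ~ Bernoulli(p=1/11):
Var(X) = \frac{10}{121}
Var(4X - 3) = (4)² × Var(X) = 16 × \frac{10}{121} = \frac{160}{121}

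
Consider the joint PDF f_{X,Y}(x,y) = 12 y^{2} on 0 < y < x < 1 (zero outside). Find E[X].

f_X(x) = ∫_0^x 12 y^{2} dy = 4 x^{3}
E[X] = ∫_0^1 x × (4 x^{3}) dx = \frac{4}{5}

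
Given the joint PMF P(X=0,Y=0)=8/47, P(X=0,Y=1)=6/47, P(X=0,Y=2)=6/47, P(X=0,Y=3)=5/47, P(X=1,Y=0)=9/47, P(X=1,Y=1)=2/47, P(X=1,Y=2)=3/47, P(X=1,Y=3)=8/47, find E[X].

First find marginal of X:
P(X=0) = 25/47
P(X=1) = 22/47
E[X] = 0 × 25/47 + 1 × 22/47 = 22/47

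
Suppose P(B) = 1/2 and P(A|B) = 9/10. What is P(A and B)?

By definition, P(A|B) = P(A ∩ B) / P(B)
So P(A ∩ B) = P(A|B) × P(B)
= 9/10 × 1/2
= 9/20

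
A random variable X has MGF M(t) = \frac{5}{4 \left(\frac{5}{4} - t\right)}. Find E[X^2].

To find E[X^2], compute M^(2)(0):
M^(1)(t) = \frac{5}{4 \left(\frac{5}{4} - t\right)^{2}}
M^(2)(t) = \frac{5}{2 \left(\frac{5}{4} - t\right)^{3}}
M^(2)(0) = \frac{32}{25}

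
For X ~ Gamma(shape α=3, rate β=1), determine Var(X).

For X ~ Gamma(shape α=3, rate β=1):
Var(X) = 3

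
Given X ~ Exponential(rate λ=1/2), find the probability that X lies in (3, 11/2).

P(3 < X < 11/2) = ∫_{3}^{11/2} f(x) dx
where f(x) = \frac{e^{- \frac{x}{2}}}{2}
= - \frac{1}{e^{\frac{11}{4}}} + e^{- \frac{3}{2}}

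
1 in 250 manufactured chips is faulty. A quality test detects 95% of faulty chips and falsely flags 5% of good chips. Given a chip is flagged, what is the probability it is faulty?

Let D = the rare event, + = positive/flagged.
P(D) = 1/250
P(+|D) = 95/100 = 19/20
P(+|D') = 5/100 = 1/20
P(+) = P(+|D)P(D) + P(+|D')P(D')
     = \frac{19}{20} × \frac{1}{250} + \frac{1}{20} × \frac{249}{250}
     = \frac{67}{1250}
P(D|+) = P(+|D)P(D)/P(+) = \frac{19}{268}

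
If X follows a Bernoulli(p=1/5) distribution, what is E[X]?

For X ~ Bernoulli(p=1/5), the expected value is:
E[X] = \frac{1}{5}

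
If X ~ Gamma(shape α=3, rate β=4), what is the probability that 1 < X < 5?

P(1 < X < 5) = ∫_{1}^{5} f(x) dx
where f(x) = 32 x^{2} e^{- 4 x}
= \frac{13 \left(-17 + e^{16}\right)}{e^{20}}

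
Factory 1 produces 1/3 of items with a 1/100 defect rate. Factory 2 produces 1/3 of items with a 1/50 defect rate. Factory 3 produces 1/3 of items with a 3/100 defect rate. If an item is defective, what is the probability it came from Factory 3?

Using Bayes' theorem:
P(F1) = 1/3, P(D|F1) = 1/100
P(F2) = 1/3, P(D|F2) = 1/50
P(F3) = 1/3, P(D|F3) = 3/100
P(D) = P(D|F1)P(F1) + P(D|F2)P(F2) + P(D|F3)P(F3)
     = \frac{1}{50}
P(F3|D) = P(D|F3)P(F3) / P(D)
= \frac{1}{2}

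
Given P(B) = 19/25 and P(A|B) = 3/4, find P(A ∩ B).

By definition, P(A|B) = P(A ∩ B) / P(B)
So P(A ∩ B) = P(A|B) × P(B)
= 3/4 × 19/25
= 57/100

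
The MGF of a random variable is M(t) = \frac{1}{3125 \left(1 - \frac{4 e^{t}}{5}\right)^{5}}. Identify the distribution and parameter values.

The MGF M(t) = \frac{1}{3125 \left(1 - \frac{4 e^{t}}{5}\right)^{5}} is the standard form for the NegativeBinomial distribution.
Comparing with the known MGF formula identifies: NegBin(r=5, p=1/5), X = failures before r-th success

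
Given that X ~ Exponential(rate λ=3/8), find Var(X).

For X ~ Exponential(rate λ=3/8):
Var(X) = \frac{64}{9}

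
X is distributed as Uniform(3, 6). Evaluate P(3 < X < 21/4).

P(3 < X < 21/4) = ∫_{3}^{21/4} f(x) dx
where f(x) = \frac{1}{3}
= \frac{3}{4}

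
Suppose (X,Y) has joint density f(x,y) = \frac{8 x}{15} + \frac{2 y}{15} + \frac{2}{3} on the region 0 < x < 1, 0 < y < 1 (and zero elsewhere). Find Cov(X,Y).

E[XY] = ∫∫ xy × f(x,y) dx dy = \frac{5}{18}
E[X] = \frac{49}{90}
E[Y] = \frac{23}{45}
Cov(X,Y) = E[XY] - E[X]E[Y] = - \frac{1}{2025}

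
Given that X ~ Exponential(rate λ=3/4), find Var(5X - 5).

For X ~ Exponential(rate λ=3/4):
Var(X) = \frac{16}{9}
Var(5X - 5) = (5)² × Var(X) = 25 × \frac{16}{9} = \frac{400}{9}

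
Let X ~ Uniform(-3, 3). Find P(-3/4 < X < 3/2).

P(-3/4 < X < 3/2) = ∫_{-3/4}^{3/2} f(x) dx
where f(x) = \frac{1}{6}
= \frac{3}{8}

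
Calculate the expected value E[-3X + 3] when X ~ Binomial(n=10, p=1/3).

For X ~ Binomial(n=10, p=1/3):
E[X] = \frac{10}{3}
E[-3X + 3] = -3 × E[X] + 3 = -7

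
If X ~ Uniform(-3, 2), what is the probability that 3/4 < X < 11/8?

P(3/4 < X < 11/8) = ∫_{3/4}^{11/8} f(x) dx
where f(x) = \frac{1}{5}
= \frac{1}{8}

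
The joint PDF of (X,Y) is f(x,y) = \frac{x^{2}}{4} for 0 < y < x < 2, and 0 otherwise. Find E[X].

f_X(x) = ∫_0^x \frac{x^{2}}{4} dy = \frac{x^{3}}{4}
E[X] = ∫_0^2 x × (\frac{x^{3}}{4}) dx = \frac{8}{5}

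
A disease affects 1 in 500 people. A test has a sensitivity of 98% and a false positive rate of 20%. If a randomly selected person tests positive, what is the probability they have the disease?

Let D = the rare event, + = positive/flagged.
P(D) = 1/500
P(+|D) = 98/100 = 49/50
P(+|D') = 20/100 = 1/5
P(+) = P(+|D)P(D) + P(+|D')P(D')
     = \frac{49}{50} × \frac{1}{500} + \frac{1}{5} × \frac{499}{500}
     = \frac{5039}{25000}
P(D|+) = P(+|D)P(D)/P(+) = \frac{49}{5039}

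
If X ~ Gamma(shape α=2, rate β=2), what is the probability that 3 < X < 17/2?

P(3 < X < 17/2) = ∫_{3}^{17/2} f(x) dx
where f(x) = 4 x e^{- 2 x}
= \frac{-18 + 7 e^{11}}{e^{17}}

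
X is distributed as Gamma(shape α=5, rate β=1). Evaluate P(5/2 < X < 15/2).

P(5/2 < X < 15/2) = ∫_{5/2}^{15/2} f(x) dx
where f(x) = \frac{x^{4} e^{- x}}{24}
= \frac{-91689 + 4169 e^{5}}{384 e^{\frac{15}{2}}}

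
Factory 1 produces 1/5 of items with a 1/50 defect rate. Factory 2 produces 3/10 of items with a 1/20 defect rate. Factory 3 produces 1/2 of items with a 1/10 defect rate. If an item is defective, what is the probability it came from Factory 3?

Using Bayes' theorem:
P(F1) = 1/5, P(D|F1) = 1/50
P(F2) = 3/10, P(D|F2) = 1/20
P(F3) = 1/2, P(D|F3) = 1/10
P(D) = P(D|F1)P(F1) + P(D|F2)P(F2) + P(D|F3)P(F3)
     = \frac{69}{1000}
P(F3|D) = P(D|F3)P(F3) / P(D)
= \frac{50}{69}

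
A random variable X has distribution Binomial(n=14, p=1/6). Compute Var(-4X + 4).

For X ~ Binomial(n=14, p=1/6):
Var(X) = \frac{35}{18}
Var(-4X + 4) = (-4)² × Var(X) = 16 × \frac{35}{18} = \frac{280}{9}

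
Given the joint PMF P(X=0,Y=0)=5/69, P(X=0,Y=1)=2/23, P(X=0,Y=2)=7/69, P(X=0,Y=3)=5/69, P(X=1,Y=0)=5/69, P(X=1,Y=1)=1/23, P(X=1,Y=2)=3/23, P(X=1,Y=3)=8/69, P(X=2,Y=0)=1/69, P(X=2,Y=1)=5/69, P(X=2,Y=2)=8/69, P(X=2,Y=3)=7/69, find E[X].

First find marginal of X:
P(X=0) = 1/3
P(X=1) = 25/69
P(X=2) = 7/23
E[X] = 0 × 1/3 + 1 × 25/69 + 2 × 7/23 = 67/69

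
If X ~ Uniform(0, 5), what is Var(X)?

For X ~ Uniform(0, 5):
Var(X) = \frac{25}{12}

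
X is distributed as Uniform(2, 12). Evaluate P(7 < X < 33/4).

P(7 < X < 33/4) = ∫_{7}^{33/4} f(x) dx
where f(x) = \frac{1}{10}
= \frac{1}{8}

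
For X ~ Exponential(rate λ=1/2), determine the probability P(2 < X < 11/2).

P(2 < X < 11/2) = ∫_{2}^{11/2} f(x) dx
where f(x) = \frac{e^{- \frac{x}{2}}}{2}
= - \frac{1}{e^{\frac{11}{4}}} + e^{-1}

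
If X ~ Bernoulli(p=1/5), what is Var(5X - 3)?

For X ~ Bernoulli(p=1/5):
Var(X) = \frac{4}{25}
Var(5X - 3) = (5)² × Var(X) = 25 × \frac{4}{25} = 4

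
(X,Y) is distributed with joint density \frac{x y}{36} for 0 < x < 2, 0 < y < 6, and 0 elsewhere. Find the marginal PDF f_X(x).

f_X(x) = ∫_0^6 f(x,y) dy
= ∫_0^6 \frac{x y}{36} dy
= \frac{x}{2} for 0 < x < 2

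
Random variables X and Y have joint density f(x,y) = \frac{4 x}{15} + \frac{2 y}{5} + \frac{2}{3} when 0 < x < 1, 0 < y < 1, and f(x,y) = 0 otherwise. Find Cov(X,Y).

E[XY] = ∫∫ xy × f(x,y) dx dy = \frac{5}{18}
E[X] = \frac{47}{90}
E[Y] = \frac{8}{15}
Cov(X,Y) = E[XY] - E[X]E[Y] = - \frac{1}{1350}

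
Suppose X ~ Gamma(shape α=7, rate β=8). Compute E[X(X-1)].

E[X(X-1)] = E[X² - X] = E[X²] - E[X]
E[X] = \frac{7}{8}
E[X²] = Var(X) + (E[X])² = \frac{7}{64} + (\frac{7}{8})² = \frac{7}{8}
E[X(X-1)] = \frac{7}{8} - \frac{7}{8} = 0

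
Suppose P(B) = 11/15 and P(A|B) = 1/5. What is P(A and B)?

By definition, P(A|B) = P(A ∩ B) / P(B)
So P(A ∩ B) = P(A|B) × P(B)
= 1/5 × 11/15
= 11/75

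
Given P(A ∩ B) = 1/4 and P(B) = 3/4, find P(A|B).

P(A|B) = P(A ∩ B) / P(B)
= (1/4) / (3/4)
= 1/3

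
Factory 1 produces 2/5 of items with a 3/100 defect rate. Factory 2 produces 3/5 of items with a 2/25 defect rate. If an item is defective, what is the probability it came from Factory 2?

Using Bayes' theorem:
P(F1) = 2/5, P(D|F1) = 3/100
P(F2) = 3/5, P(D|F2) = 2/25
P(D) = P(D|F1)P(F1) + P(D|F2)P(F2)
     = \frac{3}{50}
P(F2|D) = P(D|F2)P(F2) / P(D)
= \frac{4}{5}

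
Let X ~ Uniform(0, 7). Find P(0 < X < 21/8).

P(0 < X < 21/8) = ∫_{0}^{21/8} f(x) dx
where f(x) = \frac{1}{7}
= \frac{3}{8}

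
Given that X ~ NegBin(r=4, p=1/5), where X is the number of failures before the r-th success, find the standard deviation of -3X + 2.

For X ~ NegBin(r=4, p=1/5), where X is the number of failures before the r-th success:
Var(X) = 80
SD(X) = √(Var(X)) = √(80) = 4 \sqrt{5}
SD(-3X + 2) = |-3| × SD(X) = 3 × 4 \sqrt{5} = 12 \sqrt{5}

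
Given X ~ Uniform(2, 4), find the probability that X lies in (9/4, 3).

P(9/4 < X < 3) = ∫_{9/4}^{3} f(x) dx
where f(x) = \frac{1}{2}
= \frac{3}{8}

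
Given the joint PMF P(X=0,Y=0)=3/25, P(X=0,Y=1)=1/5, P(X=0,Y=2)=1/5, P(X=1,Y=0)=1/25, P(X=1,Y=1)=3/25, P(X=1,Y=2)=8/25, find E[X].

First find marginal of X:
P(X=0) = 13/25
P(X=1) = 12/25
E[X] = 0 × 13/25 + 1 × 12/25 = 12/25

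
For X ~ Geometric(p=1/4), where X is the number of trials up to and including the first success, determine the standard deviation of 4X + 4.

For X ~ Geometric(p=1/4), where X is the number of trials up to and including the first success:
Var(X) = 12
SD(X) = √(Var(X)) = √(12) = 2 \sqrt{3}
SD(4X + 4) = |4| × SD(X) = 4 × 2 \sqrt{3} = 8 \sqrt{3}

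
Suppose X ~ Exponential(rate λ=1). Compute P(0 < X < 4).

P(0 < X < 4) = ∫_{0}^{4} f(x) dx
where f(x) = e^{- x}
= 1 - e^{-4}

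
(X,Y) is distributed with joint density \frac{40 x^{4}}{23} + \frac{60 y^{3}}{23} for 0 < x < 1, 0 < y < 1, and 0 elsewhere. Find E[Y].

E[Y] = ∫_0^1 ∫_0^1 y × f(x,y) dx dy
= \frac{16}{23}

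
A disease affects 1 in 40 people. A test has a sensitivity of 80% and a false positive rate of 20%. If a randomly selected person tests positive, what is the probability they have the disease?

Let D = the rare event, + = positive/flagged.
P(D) = 1/40
P(+|D) = 80/100 = 4/5
P(+|D') = 20/100 = 1/5
P(+) = P(+|D)P(D) + P(+|D')P(D')
     = \frac{4}{5} × \frac{1}{40} + \frac{1}{5} × \frac{39}{40}
     = \frac{43}{200}
P(D|+) = P(+|D)P(D)/P(+) = \frac{4}{43}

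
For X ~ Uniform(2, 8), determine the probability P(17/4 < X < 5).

P(17/4 < X < 5) = ∫_{17/4}^{5} f(x) dx
where f(x) = \frac{1}{6}
= \frac{1}{8}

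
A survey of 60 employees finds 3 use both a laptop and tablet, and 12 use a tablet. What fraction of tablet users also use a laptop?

P(A ∩ B) = 3/60 = 1/20
P(B) = 12/60 = 1/5
P(A|B) = P(A ∩ B) / P(B) = (1/20) / (1/5) = 1/4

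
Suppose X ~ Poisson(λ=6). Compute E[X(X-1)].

E[X(X-1)] = E[X² - X] = E[X²] - E[X]
E[X] = 6
E[X²] = Var(X) + (E[X])² = 6 + (6)² = 42
E[X(X-1)] = 42 - 6 = 36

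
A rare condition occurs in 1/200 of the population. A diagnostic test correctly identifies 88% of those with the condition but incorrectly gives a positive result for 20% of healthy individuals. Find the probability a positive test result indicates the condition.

Let D = the rare event, + = positive/flagged.
P(D) = 1/200
P(+|D) = 88/100 = 22/25
P(+|D') = 20/100 = 1/5
P(+) = P(+|D)P(D) + P(+|D')P(D')
     = \frac{22}{25} × \frac{1}{200} + \frac{1}{5} × \frac{199}{200}
     = \frac{1017}{5000}
P(D|+) = P(+|D)P(D)/P(+) = \frac{22}{1017}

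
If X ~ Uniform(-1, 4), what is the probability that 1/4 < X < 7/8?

P(1/4 < X < 7/8) = ∫_{1/4}^{7/8} f(x) dx
where f(x) = \frac{1}{5}
= \frac{1}{8}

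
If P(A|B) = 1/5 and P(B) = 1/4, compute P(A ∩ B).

By definition, P(A|B) = P(A ∩ B) / P(B)
So P(A ∩ B) = P(A|B) × P(B)
= 1/5 × 1/4
= 1/20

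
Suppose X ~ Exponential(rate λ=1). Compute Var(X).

For X ~ Exponential(rate λ=1):
Var(X) = 1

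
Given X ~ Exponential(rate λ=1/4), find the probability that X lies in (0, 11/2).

P(0 < X < 11/2) = ∫_{0}^{11/2} f(x) dx
where f(x) = \frac{e^{- \frac{x}{4}}}{4}
= 1 - e^{- \frac{11}{8}}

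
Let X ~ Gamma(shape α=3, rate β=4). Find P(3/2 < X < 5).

P(3/2 < X < 5) = ∫_{3/2}^{5} f(x) dx
where f(x) = 32 x^{2} e^{- 4 x}
= \frac{-221 + 25 e^{14}}{e^{20}}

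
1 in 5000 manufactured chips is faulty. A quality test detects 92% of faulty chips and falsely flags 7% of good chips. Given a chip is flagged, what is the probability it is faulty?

Let D = the rare event, + = positive/flagged.
P(D) = 1/5000
P(+|D) = 92/100 = 23/25
P(+|D') = 7/100
P(+) = P(+|D)P(D) + P(+|D')P(D')
     = \frac{23}{25} × \frac{1}{5000} + \frac{7}{100} × \frac{4999}{5000}
     = \frac{7017}{100000}
P(D|+) = P(+|D)P(D)/P(+) = \frac{92}{35085}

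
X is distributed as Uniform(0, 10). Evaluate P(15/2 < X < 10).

P(15/2 < X < 10) = ∫_{15/2}^{10} f(x) dx
where f(x) = \frac{1}{10}
= \frac{1}{4}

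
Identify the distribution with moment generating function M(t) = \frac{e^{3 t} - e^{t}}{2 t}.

The MGF M(t) = \frac{e^{3 t} - e^{t}}{2 t} is the standard form for the Uniform distribution.
Comparing with the known MGF formula identifies: Uniform(1, 3)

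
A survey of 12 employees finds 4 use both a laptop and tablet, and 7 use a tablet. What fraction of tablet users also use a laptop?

P(A ∩ B) = 4/12 = 1/3
P(B) = 7/12
P(A|B) = P(A ∩ B) / P(B) = (1/3) / (7/12) = 4/7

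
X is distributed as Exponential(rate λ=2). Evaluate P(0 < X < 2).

P(0 < X < 2) = ∫_{0}^{2} f(x) dx
where f(x) = 2 e^{- 2 x}
= 1 - e^{-4}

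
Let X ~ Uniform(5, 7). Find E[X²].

Using the identity E[X²] = Var(X) + (E[X])²:
E[X] = 6
Var(X) = \frac{1}{3}
E[X²] = \frac{1}{3} + (6)²
= \frac{109}{3}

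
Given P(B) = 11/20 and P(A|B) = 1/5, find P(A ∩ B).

By definition, P(A|B) = P(A ∩ B) / P(B)
So P(A ∩ B) = P(A|B) × P(B)
= 1/5 × 11/20
= 11/100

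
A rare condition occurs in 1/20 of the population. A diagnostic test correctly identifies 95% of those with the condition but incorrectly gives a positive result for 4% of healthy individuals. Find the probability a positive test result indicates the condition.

Let D = the rare event, + = positive/flagged.
P(D) = 1/20
P(+|D) = 95/100 = 19/20
P(+|D') = 4/100 = 1/25
P(+) = P(+|D)P(D) + P(+|D')P(D')
     = \frac{19}{20} × \frac{1}{20} + \frac{1}{25} × \frac{19}{20}
     = \frac{171}{2000}
P(D|+) = P(+|D)P(D)/P(+) = \frac{5}{9}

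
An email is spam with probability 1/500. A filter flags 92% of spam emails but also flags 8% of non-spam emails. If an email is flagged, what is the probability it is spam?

Let D = the rare event, + = positive/flagged.
P(D) = 1/500
P(+|D) = 92/100 = 23/25
P(+|D') = 8/100 = 2/25
P(+) = P(+|D)P(D) + P(+|D')P(D')
     = \frac{23}{25} × \frac{1}{500} + \frac{2}{25} × \frac{499}{500}
     = \frac{1021}{12500}
P(D|+) = P(+|D)P(D)/P(+) = \frac{23}{1021}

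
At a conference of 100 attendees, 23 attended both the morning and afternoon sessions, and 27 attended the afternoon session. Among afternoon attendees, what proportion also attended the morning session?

P(A ∩ B) = 23/100
P(B) = 27/100
P(A|B) = P(A ∩ B) / P(B) = (23/100) / (27/100) = 23/27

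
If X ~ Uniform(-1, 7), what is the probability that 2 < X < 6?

P(2 < X < 6) = ∫_{2}^{6} f(x) dx
where f(x) = \frac{1}{8}
= \frac{1}{2}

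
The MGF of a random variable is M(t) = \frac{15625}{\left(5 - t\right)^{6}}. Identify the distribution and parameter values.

The MGF M(t) = \frac{15625}{\left(5 - t\right)^{6}} is the standard form for the Gamma distribution.
Comparing with the known MGF formula identifies: Gamma(shape α=6, rate β=5)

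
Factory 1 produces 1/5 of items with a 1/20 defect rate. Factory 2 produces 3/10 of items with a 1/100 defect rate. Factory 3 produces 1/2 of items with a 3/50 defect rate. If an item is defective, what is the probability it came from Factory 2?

Using Bayes' theorem:
P(F1) = 1/5, P(D|F1) = 1/20
P(F2) = 3/10, P(D|F2) = 1/100
P(F3) = 1/2, P(D|F3) = 3/50
P(D) = P(D|F1)P(F1) + P(D|F2)P(F2) + P(D|F3)P(F3)
     = \frac{43}{1000}
P(F2|D) = P(D|F2)P(F2) / P(D)
= \frac{3}{43}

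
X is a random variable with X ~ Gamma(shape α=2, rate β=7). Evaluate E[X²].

Using the identity E[X²] = Var(X) + (E[X])²:
E[X] = \frac{2}{7}
Var(X) = \frac{2}{49}
E[X²] = \frac{2}{49} + (\frac{2}{7})²
= \frac{6}{49}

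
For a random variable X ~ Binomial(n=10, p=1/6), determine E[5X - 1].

For X ~ Binomial(n=10, p=1/6):
E[X] = \frac{5}{3}
E[5X - 1] = 5 × E[X] - 1 = \frac{22}{3}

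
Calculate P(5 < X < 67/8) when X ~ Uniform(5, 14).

P(5 < X < 67/8) = ∫_{5}^{67/8} f(x) dx
where f(x) = \frac{1}{9}
= \frac{3}{8}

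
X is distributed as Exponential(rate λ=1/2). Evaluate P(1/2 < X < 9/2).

P(1/2 < X < 9/2) = ∫_{1/2}^{9/2} f(x) dx
where f(x) = \frac{e^{- \frac{x}{2}}}{2}
= - \frac{1 - e^{2}}{e^{\frac{9}{4}}}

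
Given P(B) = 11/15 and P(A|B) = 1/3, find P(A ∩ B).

By definition, P(A|B) = P(A ∩ B) / P(B)
So P(A ∩ B) = P(A|B) × P(B)
= 1/3 × 11/15
= 11/45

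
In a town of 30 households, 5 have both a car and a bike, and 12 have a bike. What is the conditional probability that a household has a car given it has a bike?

P(A ∩ B) = 5/30 = 1/6
P(B) = 12/30 = 2/5
P(A|B) = P(A ∩ B) / P(B) = (1/6) / (2/5) = 5/12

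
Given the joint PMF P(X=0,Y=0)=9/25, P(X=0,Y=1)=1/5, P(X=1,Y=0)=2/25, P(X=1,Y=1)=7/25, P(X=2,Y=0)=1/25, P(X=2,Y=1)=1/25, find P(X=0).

P(X=0) = P(X=0,Y=0) + P(X=0,Y=1)
= 9/25 + 1/5
= 14/25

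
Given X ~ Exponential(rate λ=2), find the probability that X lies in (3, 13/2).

P(3 < X < 13/2) = ∫_{3}^{13/2} f(x) dx
where f(x) = 2 e^{- 2 x}
= - \frac{1 - e^{7}}{e^{13}}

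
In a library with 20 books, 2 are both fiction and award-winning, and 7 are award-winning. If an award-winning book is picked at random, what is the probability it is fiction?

P(A ∩ B) = 2/20 = 1/10
P(B) = 7/20
P(A|B) = P(A ∩ B) / P(B) = (1/10) / (7/20) = 2/7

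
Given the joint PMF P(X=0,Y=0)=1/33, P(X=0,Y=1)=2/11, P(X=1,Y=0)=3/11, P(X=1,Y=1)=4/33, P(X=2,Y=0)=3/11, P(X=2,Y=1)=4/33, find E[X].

First find marginal of X:
P(X=0) = 7/33
P(X=1) = 13/33
P(X=2) = 13/33
E[X] = 0 × 7/33 + 1 × 13/33 + 2 × 13/33 = 13/11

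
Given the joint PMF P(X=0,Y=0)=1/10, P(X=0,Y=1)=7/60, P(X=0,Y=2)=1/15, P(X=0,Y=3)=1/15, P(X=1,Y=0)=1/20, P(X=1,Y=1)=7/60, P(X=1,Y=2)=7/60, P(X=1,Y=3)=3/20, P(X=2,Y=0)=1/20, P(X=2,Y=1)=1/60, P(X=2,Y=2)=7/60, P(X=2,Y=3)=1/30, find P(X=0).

P(X=0) = P(X=0,Y=0) + P(X=0,Y=1) + P(X=0,Y=2) + P(X=0,Y=3)
= 1/10 + 7/60 + 1/15 + 1/15
= 7/20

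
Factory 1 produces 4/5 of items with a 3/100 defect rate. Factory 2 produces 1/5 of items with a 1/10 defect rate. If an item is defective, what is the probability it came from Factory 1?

Using Bayes' theorem:
P(F1) = 4/5, P(D|F1) = 3/100
P(F2) = 1/5, P(D|F2) = 1/10
P(D) = P(D|F1)P(F1) + P(D|F2)P(F2)
     = \frac{11}{250}
P(F1|D) = P(D|F1)P(F1) / P(D)
= \frac{6}{11}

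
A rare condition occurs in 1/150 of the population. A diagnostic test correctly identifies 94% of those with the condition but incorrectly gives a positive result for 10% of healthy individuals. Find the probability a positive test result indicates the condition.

Let D = the rare event, + = positive/flagged.
P(D) = 1/150
P(+|D) = 94/100 = 47/50
P(+|D') = 10/100 = 1/10
P(+) = P(+|D)P(D) + P(+|D')P(D')
     = \frac{47}{50} × \frac{1}{150} + \frac{1}{10} × \frac{149}{150}
     = \frac{66}{625}
P(D|+) = P(+|D)P(D)/P(+) = \frac{47}{792}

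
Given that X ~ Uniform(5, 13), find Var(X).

For X ~ Uniform(5, 13):
Var(X) = \frac{16}{3}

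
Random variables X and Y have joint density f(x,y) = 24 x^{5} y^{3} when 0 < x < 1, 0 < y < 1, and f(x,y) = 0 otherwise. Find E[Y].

E[Y] = ∫_0^1 ∫_0^1 y × f(x,y) dx dy
= \frac{4}{5}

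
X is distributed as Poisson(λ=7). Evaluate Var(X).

For X ~ Poisson(λ=7):
Var(X) = 7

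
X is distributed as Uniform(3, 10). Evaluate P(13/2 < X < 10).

P(13/2 < X < 10) = ∫_{13/2}^{10} f(x) dx
where f(x) = \frac{1}{7}
= \frac{1}{2}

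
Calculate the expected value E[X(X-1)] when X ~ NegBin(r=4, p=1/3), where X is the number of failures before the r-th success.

E[X(X-1)] = E[X² - X] = E[X²] - E[X]
E[X] = 8
E[X²] = Var(X) + (E[X])² = 24 + (8)² = 88
E[X(X-1)] = 88 - 8 = 80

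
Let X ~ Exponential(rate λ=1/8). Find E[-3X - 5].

For X ~ Exponential(rate λ=1/8):
E[X] = 8
E[-3X - 5] = -3 × E[X] - 5 = -29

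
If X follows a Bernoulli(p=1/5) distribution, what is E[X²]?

Using the identity E[X²] = Var(X) + (E[X])²:
E[X] = \frac{1}{5}
Var(X) = \frac{4}{25}
E[X²] = \frac{4}{25} + (\frac{1}{5})²
= \frac{1}{5}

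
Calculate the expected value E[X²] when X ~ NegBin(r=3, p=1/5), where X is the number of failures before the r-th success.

Using the identity E[X²] = Var(X) + (E[X])²:
E[X] = 12
Var(X) = 60
E[X²] = 60 + (12)²
= 204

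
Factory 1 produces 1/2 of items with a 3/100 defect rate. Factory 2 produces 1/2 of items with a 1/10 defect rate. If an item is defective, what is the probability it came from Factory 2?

Using Bayes' theorem:
P(F1) = 1/2, P(D|F1) = 3/100
P(F2) = 1/2, P(D|F2) = 1/10
P(D) = P(D|F1)P(F1) + P(D|F2)P(F2)
     = \frac{13}{200}
P(F2|D) = P(D|F2)P(F2) / P(D)
= \frac{10}{13}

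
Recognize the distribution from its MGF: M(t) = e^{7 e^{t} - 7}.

The MGF M(t) = e^{7 e^{t} - 7} is the standard form for the Poisson distribution.
Comparing with the known MGF formula identifies: Poisson(λ=7)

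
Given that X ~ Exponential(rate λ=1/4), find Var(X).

For X ~ Exponential(rate λ=1/4):
Var(X) = 16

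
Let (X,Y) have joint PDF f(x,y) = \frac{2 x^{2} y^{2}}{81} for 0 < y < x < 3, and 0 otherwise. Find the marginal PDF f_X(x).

f_X(x) = ∫_0^x \frac{2 x^{2} y^{2}}{81} dy = \frac{2 x^{5}}{243}
for 0 < x < 3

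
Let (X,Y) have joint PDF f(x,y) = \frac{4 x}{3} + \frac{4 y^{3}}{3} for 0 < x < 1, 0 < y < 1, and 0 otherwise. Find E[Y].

E[Y] = ∫_0^1 ∫_0^1 y × f(x,y) dx dy
= \frac{3}{5}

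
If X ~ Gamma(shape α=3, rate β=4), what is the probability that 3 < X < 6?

P(3 < X < 6) = ∫_{3}^{6} f(x) dx
where f(x) = 32 x^{2} e^{- 4 x}
= \frac{-313 + 85 e^{12}}{e^{24}}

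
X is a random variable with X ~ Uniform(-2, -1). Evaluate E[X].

For X ~ Uniform(-2, -1), the expected value is:
E[X] = - \frac{3}{2}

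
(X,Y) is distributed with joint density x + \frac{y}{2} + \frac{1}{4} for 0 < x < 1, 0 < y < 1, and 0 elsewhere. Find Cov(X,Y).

E[XY] = ∫∫ xy × f(x,y) dx dy = \frac{5}{16}
E[X] = \frac{7}{12}
E[Y] = \frac{13}{24}
Cov(X,Y) = E[XY] - E[X]E[Y] = - \frac{1}{288}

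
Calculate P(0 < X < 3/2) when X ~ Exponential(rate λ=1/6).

P(0 < X < 3/2) = ∫_{0}^{3/2} f(x) dx
where f(x) = \frac{e^{- \frac{x}{6}}}{6}
= 1 - e^{- \frac{1}{4}}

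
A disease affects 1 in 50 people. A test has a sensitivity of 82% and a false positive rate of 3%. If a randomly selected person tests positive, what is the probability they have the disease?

Let D = the rare event, + = positive/flagged.
P(D) = 1/50
P(+|D) = 82/100 = 41/50
P(+|D') = 3/100
P(+) = P(+|D)P(D) + P(+|D')P(D')
     = \frac{41}{50} × \frac{1}{50} + \frac{3}{100} × \frac{49}{50}
     = \frac{229}{5000}
P(D|+) = P(+|D)P(D)/P(+) = \frac{82}{229}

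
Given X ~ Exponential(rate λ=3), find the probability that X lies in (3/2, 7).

P(3/2 < X < 7) = ∫_{3/2}^{7} f(x) dx
where f(x) = 3 e^{- 3 x}
= - \frac{1}{e^{21}} + e^{- \frac{9}{2}}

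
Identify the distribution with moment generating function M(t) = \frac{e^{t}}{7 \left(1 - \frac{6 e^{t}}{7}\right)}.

The MGF M(t) = \frac{e^{t}}{7 \left(1 - \frac{6 e^{t}}{7}\right)} is the standard form for the Geometric distribution.
Comparing with the known MGF formula identifies: Geometric(p=1/7), X = trial number of first success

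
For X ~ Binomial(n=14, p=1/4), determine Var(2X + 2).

For X ~ Binomial(n=14, p=1/4):
Var(X) = \frac{21}{8}
Var(2X + 2) = (2)² × Var(X) = 4 × \frac{21}{8} = \frac{21}{2}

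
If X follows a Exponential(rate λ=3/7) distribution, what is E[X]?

For X ~ Exponential(rate λ=3/7), the expected value is:
E[X] = \frac{7}{3}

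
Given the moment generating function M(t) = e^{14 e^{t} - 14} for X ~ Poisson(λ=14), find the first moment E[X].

To find E[X], compute M^(1)(0):
M^(1)(t) = 14 e^{t} e^{14 e^{t} - 14}
M^(1)(0) = 14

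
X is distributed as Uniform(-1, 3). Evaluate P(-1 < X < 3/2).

P(-1 < X < 3/2) = ∫_{-1}^{3/2} f(x) dx
where f(x) = \frac{1}{4}
= \frac{5}{8}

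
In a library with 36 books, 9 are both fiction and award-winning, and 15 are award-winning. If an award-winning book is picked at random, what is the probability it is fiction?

P(A ∩ B) = 9/36 = 1/4
P(B) = 15/36 = 5/12
P(A|B) = P(A ∩ B) / P(B) = (1/4) / (5/12) = 3/5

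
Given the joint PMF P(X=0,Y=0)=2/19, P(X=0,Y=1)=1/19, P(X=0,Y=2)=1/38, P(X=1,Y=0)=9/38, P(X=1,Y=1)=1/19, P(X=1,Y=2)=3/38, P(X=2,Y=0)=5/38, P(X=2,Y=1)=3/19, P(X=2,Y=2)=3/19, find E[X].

First find marginal of X:
P(X=0) = 7/38
P(X=1) = 7/19
P(X=2) = 17/38
E[X] = 0 × 7/38 + 1 × 7/19 + 2 × 17/38 = 24/19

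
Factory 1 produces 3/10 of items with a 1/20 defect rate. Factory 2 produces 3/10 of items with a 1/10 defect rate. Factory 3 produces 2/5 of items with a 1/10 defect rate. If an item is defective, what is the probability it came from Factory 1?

Using Bayes' theorem:
P(F1) = 3/10, P(D|F1) = 1/20
P(F2) = 3/10, P(D|F2) = 1/10
P(F3) = 2/5, P(D|F3) = 1/10
P(D) = P(D|F1)P(F1) + P(D|F2)P(F2) + P(D|F3)P(F3)
     = \frac{17}{200}
P(F1|D) = P(D|F1)P(F1) / P(D)
= \frac{3}{17}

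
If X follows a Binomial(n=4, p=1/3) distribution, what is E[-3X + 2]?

For X ~ Binomial(n=4, p=1/3):
E[X] = \frac{4}{3}
E[-3X + 2] = -3 × E[X] + 2 = -2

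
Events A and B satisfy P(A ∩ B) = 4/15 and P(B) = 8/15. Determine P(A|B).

P(A|B) = P(A ∩ B) / P(B)
= (4/15) / (8/15)
= 1/2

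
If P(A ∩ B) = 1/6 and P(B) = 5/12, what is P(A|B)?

P(A|B) = P(A ∩ B) / P(B)
= (1/6) / (5/12)
= 2/5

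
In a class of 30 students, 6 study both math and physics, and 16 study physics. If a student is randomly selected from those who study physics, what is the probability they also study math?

P(A ∩ B) = 6/30 = 1/5
P(B) = 16/30 = 8/15
P(A|B) = P(A ∩ B) / P(B) = (1/5) / (8/15) = 3/8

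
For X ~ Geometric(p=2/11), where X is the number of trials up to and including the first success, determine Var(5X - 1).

For X ~ Geometric(p=2/11), where X is the number of trials up to and including the first success:
Var(X) = \frac{99}{4}
Var(5X - 1) = (5)² × Var(X) = 25 × \frac{99}{4} = \frac{2475}{4}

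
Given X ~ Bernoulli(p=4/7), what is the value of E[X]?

For X ~ Bernoulli(p=4/7), the expected value is:
E[X] = \frac{4}{7}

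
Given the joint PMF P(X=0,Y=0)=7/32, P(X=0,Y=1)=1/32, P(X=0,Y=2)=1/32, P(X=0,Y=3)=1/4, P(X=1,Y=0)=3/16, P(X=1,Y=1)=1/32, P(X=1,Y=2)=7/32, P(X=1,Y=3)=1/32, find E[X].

First find marginal of X:
P(X=0) = 17/32
P(X=1) = 15/32
E[X] = 0 × 17/32 + 1 × 15/32 = 15/32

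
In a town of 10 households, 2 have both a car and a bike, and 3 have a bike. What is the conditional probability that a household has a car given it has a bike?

P(A ∩ B) = 2/10 = 1/5
P(B) = 3/10
P(A|B) = P(A ∩ B) / P(B) = (1/5) / (3/10) = 2/3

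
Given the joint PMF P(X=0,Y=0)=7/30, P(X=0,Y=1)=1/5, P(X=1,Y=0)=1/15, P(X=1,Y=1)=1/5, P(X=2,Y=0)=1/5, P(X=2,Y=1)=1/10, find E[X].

First find marginal of X:
P(X=0) = 13/30
P(X=1) = 4/15
P(X=2) = 3/10
E[X] = 0 × 13/30 + 1 × 4/15 + 2 × 3/10 = 13/15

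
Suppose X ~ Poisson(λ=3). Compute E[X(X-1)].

E[X(X-1)] = E[X² - X] = E[X²] - E[X]
E[X] = 3
E[X²] = Var(X) + (E[X])² = 3 + (3)² = 12
E[X(X-1)] = 12 - 3 = 9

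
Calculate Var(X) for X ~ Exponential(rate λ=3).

For X ~ Exponential(rate λ=3):
Var(X) = \frac{1}{9}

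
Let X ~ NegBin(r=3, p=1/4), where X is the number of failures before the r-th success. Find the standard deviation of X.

For X ~ NegBin(r=3, p=1/4), where X is the number of failures before the r-th success:
Var(X) = 36
SD(X) = √(Var(X)) = √(36) = 6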